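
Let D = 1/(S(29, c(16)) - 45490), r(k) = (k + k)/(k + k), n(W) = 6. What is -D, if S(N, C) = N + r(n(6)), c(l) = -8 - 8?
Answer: 1/45460 ≈ 2.1997e-5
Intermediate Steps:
c(l) = -16
r(k) = 1 (r(k) = (2*k)/((2*k)) = (2*k)*(1/(2*k)) = 1)
S(N, C) = 1 + N (S(N, C) = N + 1 = 1 + N)
D = -1/45460 (D = 1/((1 + 29) - 45490) = 1/(30 - 45490) = 1/(-45460) = -1/45460 ≈ -2.1997e-5)
-D = -1*(-1/45460) = 1/45460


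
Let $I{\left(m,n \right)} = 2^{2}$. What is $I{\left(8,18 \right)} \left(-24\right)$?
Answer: $-96$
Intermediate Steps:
$I{\left(m,n \right)} = 4$
$I{\left(8,18 \right)} \left(-24\right) = 4 \left(-24\right) = -96$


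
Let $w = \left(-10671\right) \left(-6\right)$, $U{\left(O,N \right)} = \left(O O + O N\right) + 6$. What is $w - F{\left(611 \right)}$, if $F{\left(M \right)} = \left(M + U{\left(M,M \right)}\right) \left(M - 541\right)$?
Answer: $-52244104$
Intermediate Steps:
$U{\left(O,N \right)} = 6 + O^{2} + N O$ ($U{\left(O,N \right)} = \left(O^{2} + N O\right) + 6 = 6 + O^{2} + N O$)
$F{\left(M \right)} = \left(-541 + M\right) \left(6 + M + 2 M^{2}\right)$ ($F{\left(M \right)} = \left(M + \left(6 + M^{2} + M M\right)\right) \left(M - 541\right) = \left(M + \left(6 + M^{2} + M^{2}\right)\right) \left(-541 + M\right) = \left(M + \left(6 + 2 M^{2}\right)\right) \left(-541 + M\right) = \left(6 + M + 2 M^{2}\right) \left(-541 + M\right) = \left(-541 + M\right) \left(6 + M + 2 M^{2}\right)$)
$w = 64026$
$w - F{\left(611 \right)} = 64026 - \left(-3246 - 1081 \cdot 611^{2} - 326885 + 2 \cdot 611^{3}\right) = 64026 - \left(-3246 - 403560001 - 326885 + 2 \cdot 228099131\right) = 64026 - \left(-3246 - 403560001 - 326885 + 456198262\right) = 64026 - 52308130 = -52244104$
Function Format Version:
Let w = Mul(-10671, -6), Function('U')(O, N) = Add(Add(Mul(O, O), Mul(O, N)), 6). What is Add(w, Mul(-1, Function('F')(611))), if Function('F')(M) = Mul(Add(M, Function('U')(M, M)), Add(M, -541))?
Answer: -52244104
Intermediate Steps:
Function('U')(O, N) = Add(6, Pow(O, 2), Mul(N, O)) (Function('U')(O, N) = Add(Add(Pow(O, 2), Mul(N, O)), 6) = Add(6, Pow(O, 2), Mul(N, O)))
Function('F')(M) = Mul(Add(-541, M), Add(6, M, Mul(2, Pow(M, 2)))) (Function('F')(M) = Mul(Add(M, Add(6, Pow(M, 2), Mul(M, M))), Add(M, -541)) = Mul(Add(M, Add(6, Pow(M, 2), Pow(M, 2))), Add(-541, M)) = Mul(Add(M, Add(6, Mul(2, Pow(M, 2)))), Add(-541, M)) = Mul(Add(6, M, Mul(2, Pow(M, 2))), Add(-541, M)) = Mul(Add(-541, M), Add(6, M, Mul(2, Pow(M, 2)))))
w = 64026
Add(w, Mul(-1, Function('F')(611))) = Add(64026, Mul(-1, Add(-3246, Mul(-1081, Pow(611, 2)), Mul(-535, 611), Mul(2, Pow(611, 3))))) = Add(64026, Mul(-1, Add(-3246, Mul(-1081, 373321), -326885, Mul(2, 228099131)))) = Add(64026, Mul(-1, Add(-3246, -403560001, -326885, 456198262))) = Add(64026, Mul(-1, 52308130)) = Add(64026, -52308130) = -52244104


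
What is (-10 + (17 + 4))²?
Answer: 121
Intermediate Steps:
(-10 + (17 + 4))² = (-10 + 21)² = 11² = 121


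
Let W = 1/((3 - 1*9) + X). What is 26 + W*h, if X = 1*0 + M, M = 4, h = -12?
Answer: 32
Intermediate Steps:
X = 4 (X = 1*0 + 4 = 0 + 4 = 4)
W = -½ (W = 1/((3 - 1*9) + 4) = 1/((3 - 9) + 4) = 1/(-6 + 4) = 1/(-2) = -½ ≈ -0.50000)
26 + W*h = 26 - ½*(-12) = 26 + 6 = 32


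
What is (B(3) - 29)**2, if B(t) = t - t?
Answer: 841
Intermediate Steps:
B(t) = 0
(B(3) - 29)**2 = (0 - 29)**2 = (-29)**2 = 841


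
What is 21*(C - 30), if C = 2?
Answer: -588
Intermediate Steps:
21*(C - 30) = 21*(2 - 30) = 21*(-28) = -588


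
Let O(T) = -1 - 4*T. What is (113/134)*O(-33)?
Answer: 14803/134 ≈ 110.47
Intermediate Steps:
(113/134)*O(-33) = (113/134)*(-1 - 4*(-33)) = (113*(1/134))*(-1 + 132) = (113/134)*131 = 14803/134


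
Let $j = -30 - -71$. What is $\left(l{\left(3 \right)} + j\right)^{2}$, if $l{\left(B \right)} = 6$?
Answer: $2209$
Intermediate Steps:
$j = 41$ ($j = -30 + 71 = 41$)
$\left(l{\left(3 \right)} + j\right)^{2} = \left(6 + 41\right)^{2} = 47^{2} = 2209$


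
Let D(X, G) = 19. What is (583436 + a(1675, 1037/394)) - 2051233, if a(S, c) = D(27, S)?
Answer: -1467778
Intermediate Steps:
a(S, c) = 19
(583436 + a(1675, 1037/394)) - 2051233 = (583436 + 19) - 2051233 = 583455 - 2051233 = -1467778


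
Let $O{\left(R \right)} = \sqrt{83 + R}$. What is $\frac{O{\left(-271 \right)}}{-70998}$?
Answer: $- \frac{i \sqrt{47}}{35499} \approx - 0.00019312 i$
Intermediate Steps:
$\frac{O{\left(-271 \right)}}{-70998} = \frac{\sqrt{83 - 271}}{-70998} = \sqrt{-188} \left(- \frac{1}{70998}\right) = 2 i \sqrt{47} \left(- \frac{1}{70998}\right) = - \frac{i \sqrt{47}}{35499}$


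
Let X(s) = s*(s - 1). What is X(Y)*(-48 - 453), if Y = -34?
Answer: -596190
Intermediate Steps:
X(s) = s*(-1 + s)
X(Y)*(-48 - 453) = (-34*(-1 - 34))*(-48 - 453) = -34*(-35)*(-501) = 1190*(-501) = -596190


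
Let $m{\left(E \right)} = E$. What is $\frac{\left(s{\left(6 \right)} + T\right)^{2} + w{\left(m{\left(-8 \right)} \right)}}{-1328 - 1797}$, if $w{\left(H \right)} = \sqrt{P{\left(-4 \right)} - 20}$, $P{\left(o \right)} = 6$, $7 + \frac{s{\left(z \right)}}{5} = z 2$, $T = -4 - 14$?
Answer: $- \frac{49}{3125} - \frac{i \sqrt{14}}{3125} \approx -0.01568 - 0.0011973 i$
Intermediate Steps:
$T = -18$
$s{\left(z \right)} = -35 + 10 z$ ($s{\left(z \right)} = -35 + 5 z 2 = -35 + 5 \cdot 2 z = -35 + 10 z$)
$w{\left(H \right)} = i \sqrt{14}$ ($w{\left(H \right)} = \sqrt{6 - 20} = \sqrt{-14} = i \sqrt{14}$)
$\frac{\left(s{\left(6 \right)} + T\right)^{2} + w{\left(m{\left(-8 \right)} \right)}}{-1328 - 1797} = \frac{\left(\left(-35 + 10 \cdot 6\right) - 18\right)^{2} + i \sqrt{14}}{-1328 - 1797} = \frac{\left(\left(-35 + 60\right) - 18\right)^{2} + i \sqrt{14}}{-3125} = \left(\left(25 - 18\right)^{2} + i \sqrt{14}\right) \left(- \frac{1}{3125}\right) = \left(7^{2} + i \sqrt{14}\right) \left(- \frac{1}{3125}\right) = \left(49 + i \sqrt{14}\right) \left(- \frac{1}{3125}\right) = - \frac{49}{3125} - \frac{i \sqrt{14}}{3125}$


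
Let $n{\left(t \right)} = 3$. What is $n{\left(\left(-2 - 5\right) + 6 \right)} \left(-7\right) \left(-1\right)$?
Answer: $21$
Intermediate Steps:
$n{\left(\left(-2 - 5\right) + 6 \right)} \left(-7\right) \left(-1\right) = 3 \left(-7\right) \left(-1\right) = \left(-21\right) \left(-1\right) = 21$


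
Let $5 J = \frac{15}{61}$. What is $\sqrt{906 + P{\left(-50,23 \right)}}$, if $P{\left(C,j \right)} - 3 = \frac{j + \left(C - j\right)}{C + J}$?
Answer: $\frac{\sqrt{8448639331}}{3047} \approx 30.166$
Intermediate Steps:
$J = \frac{3}{61}$ ($J = \frac{15 \cdot \frac{1}{61}}{5} = \frac{1}{5} \cdot \frac{15}{61} = \frac{3}{61} \approx 0.04918$)
$P{\left(C,j \right)} = 3 + \frac{C}{\frac{3}{61} + C}$ ($P{\left(C,j \right)} = 3 + \frac{j + \left(C - j\right)}{C + \frac{3}{61}} = 3 + \frac{C}{\frac{3}{61} + C}$)
$\sqrt{906 + P{\left(-50,23 \right)}} = \sqrt{906 + \frac{9 + 244 \left(-50\right)}{3 + 61 \left(-50\right)}} = \sqrt{906 + \frac{9 - 12200}{3 - 3050}} = \sqrt{906 + \frac{1}{-3047} \left(-12191\right)} = \sqrt{906 - - \frac{12191}{3047}} = \sqrt{906 + \frac{12191}{3047}} = \sqrt{\frac{2772773}{3047}} = \frac{\sqrt{8448639331}}{3047}$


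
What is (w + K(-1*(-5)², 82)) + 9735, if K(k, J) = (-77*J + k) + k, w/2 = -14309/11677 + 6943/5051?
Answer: 198840953821/58980527 ≈ 3371.3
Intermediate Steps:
w = 17597304/58980527 (w = 2*(-14309/11677 + 6943/5051) = 2*(8798652/58980527) = 17597304/58980527 ≈ 0.29836)
K(k, J) = -77*J + 2*k (K(k, J) = (k - 77*J) + k = -77*J + 2*k)
(w + K(-1*(-5)², 82)) + 9735 = (17597304/58980527 + (-77*82 + 2*(-1*(-5)²))) + 9735 = (17597304/58980527 + (-6314 + 2*(-1*25))) + 9735 = (17597304/58980527 + (-6314 + 2*(-25))) + 9735 = (17597304/58980527 + (-6314 - 50)) + 9735 = (17597304/58980527 - 6364) + 9735 = -375334476524/58980527 + 9735 = 198840953821/58980527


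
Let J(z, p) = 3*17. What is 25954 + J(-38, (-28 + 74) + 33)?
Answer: 26005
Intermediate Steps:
J(z, p) = 51
25954 + J(-38, (-28 + 74) + 33) = 25954 + 51 = 26005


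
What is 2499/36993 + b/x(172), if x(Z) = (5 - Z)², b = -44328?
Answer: -523377031/343899259 ≈ -1.5219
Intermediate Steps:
2499/36993 + b/x(172) = 2499/36993 - 44328/(-5 + 172)² = 2499*(1/36993) - 44328/(167²) = 833/12331 - 44328/27889 = -523377031/343899259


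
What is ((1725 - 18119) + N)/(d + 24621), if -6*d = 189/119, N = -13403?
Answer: -1013098/837105 ≈ -1.2102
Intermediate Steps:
d = -9/34 (d = -189/(6*119) = -189/714 = -1/6*27/17 = -9/34 ≈ -0.26471)
((1725 - 18119) + N)/(d + 24621) = ((1725 - 18119) - 13403)/(-9/34 + 24621) = (-16394 - 13403)/(837105/34) = -29797*34/837105 = -1013098/837105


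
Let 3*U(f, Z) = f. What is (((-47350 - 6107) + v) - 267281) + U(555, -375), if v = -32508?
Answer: -353061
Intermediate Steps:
U(f, Z) = f/3
(((-47350 - 6107) + v) - 267281) + U(555, -375) = (((-47350 - 6107) - 32508) - 267281) + (1/3)*555 = ((-53457 - 32508) - 267281) + 185 = (-85965 - 267281) + 185 = -353246 + 185 = -353061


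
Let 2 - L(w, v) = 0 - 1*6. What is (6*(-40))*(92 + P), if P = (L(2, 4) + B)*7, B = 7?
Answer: -47280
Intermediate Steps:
L(w, v) = 8 (L(w, v) = 2 - (0 - 1*6) = 2 - (0 - 6) = 2 - 1*(-6) = 2 + 6 = 8)
P = 105 (P = (8 + 7)*7 = 15*7 = 105)
(6*(-40))*(92 + P) = (6*(-40))*(92 + 105) = -240*197 = -47280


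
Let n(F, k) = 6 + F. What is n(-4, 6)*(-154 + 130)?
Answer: -48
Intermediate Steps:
n(-4, 6)*(-154 + 130) = (6 - 4)*(-154 + 130) = 2*(-24) = -48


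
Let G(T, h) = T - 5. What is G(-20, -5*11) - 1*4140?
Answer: -4165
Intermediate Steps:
G(T, h) = -5 + T
G(-20, -5*11) - 1*4140 = (-5 - 20) - 1*4140 = -25 - 4140 = -4165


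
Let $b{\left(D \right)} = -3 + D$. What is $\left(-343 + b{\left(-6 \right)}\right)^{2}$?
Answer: $123904$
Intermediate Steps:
$\left(-343 + b{\left(-6 \right)}\right)^{2} = \left(-343 - 9\right)^{2} = \left(-352\right)^{2} = 123904$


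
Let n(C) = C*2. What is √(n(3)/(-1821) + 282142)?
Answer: 4*√6497183534/607 ≈ 531.17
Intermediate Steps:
n(C) = 2*C
√(n(3)/(-1821) + 282142) = √((2*3)/(-1821) + 282142) = √(6*(-1/1821) + 282142) = √(-2/607 + 282142) = √(171260192/607) = 4*√6497183534/607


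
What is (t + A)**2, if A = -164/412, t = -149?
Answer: 236790544/10609 ≈ 22320.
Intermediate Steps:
A = -41/103 (A = -164*1/412 = -41/103 ≈ -0.39806)
(t + A)**2 = (-149 - 41/103)**2 = (-15388/103)**2 = 236790544/10609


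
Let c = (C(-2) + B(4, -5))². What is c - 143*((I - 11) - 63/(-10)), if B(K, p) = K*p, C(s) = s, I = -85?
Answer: 133111/10 ≈ 13311.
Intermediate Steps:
c = 484 (c = (-2 + 4*(-5))² = (-2 - 20)² = (-22)² = 484)
c - 143*((I - 11) - 63/(-10)) = 484 - 143*((-85 - 11) - 63/(-10)) = 484 - 143*(-96 - 63*(-⅒)) = 484 - 143*(-96 + 63/10) = 484 - 143*(-897/10) = 484 + 128271/10 = 133111/10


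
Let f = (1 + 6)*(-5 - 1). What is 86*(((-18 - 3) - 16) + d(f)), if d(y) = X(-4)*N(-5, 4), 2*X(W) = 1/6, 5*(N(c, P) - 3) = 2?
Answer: -94729/30 ≈ -3157.6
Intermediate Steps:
N(c, P) = 17/5 (N(c, P) = 3 + (⅕)*2 = 3 + ⅖ = 17/5)
X(W) = 1/12 (X(W) = (½)/6 = (½)*(⅙) = 1/12)
f = -42 (f = 7*(-6) = -42)
d(y) = 17/60 (d(y) = (1/12)*(17/5) = 17/60)
86*(((-18 - 3) - 16) + d(f)) = 86*(((-18 - 3) - 16) + 17/60) = 86*((-21 - 16) + 17/60) = 86*(-37 + 17/60) = 86*(-2203/60) = -94729/30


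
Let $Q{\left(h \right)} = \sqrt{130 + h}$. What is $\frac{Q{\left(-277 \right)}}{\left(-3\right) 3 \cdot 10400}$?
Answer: $- \frac{7 i \sqrt{3}}{93600} \approx - 0.00012953 i$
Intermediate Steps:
$\frac{Q{\left(-277 \right)}}{\left(-3\right) 3 \cdot 10400} = \frac{\sqrt{130 - 277}}{\left(-3\right) 3 \cdot 10400} = \frac{\sqrt{-147}}{\left(-9\right) 10400} = \frac{7 i \sqrt{3}}{-93600} = 7 i \sqrt{3} \left(- \frac{1}{93600}\right) = - \frac{7 i \sqrt{3}}{93600}$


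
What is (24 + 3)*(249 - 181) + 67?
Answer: 1903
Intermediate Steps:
(24 + 3)*(249 - 181) + 67 = 27*68 + 67 = 1836 + 67 = 1903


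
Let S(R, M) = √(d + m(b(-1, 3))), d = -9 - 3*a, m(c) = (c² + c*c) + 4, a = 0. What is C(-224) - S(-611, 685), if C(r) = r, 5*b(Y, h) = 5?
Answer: -224 - I*√3 ≈ -224.0 - 1.732*I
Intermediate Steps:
b(Y, h) = 1 (b(Y, h) = (⅕)*5 = 1)
m(c) = 4 + 2*c² (m(c) = (c² + c²) + 4 = 2*c² + 4 = 4 + 2*c²)
d = -9 (d = -9 - 3*0 = -9 + 0 = -9)
S(R, M) = I*√3 (S(R, M) = √(-9 + (4 + 2*1²)) = √(-9 + (4 + 2*1)) = √(-9 + (4 + 2)) = √(-9 + 6) = √(-3) = I*√3)
C(-224) - S(-611, 685) = -224 - I*√3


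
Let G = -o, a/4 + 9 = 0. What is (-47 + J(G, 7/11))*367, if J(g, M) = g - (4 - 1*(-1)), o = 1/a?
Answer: -686657/36 ≈ -19074.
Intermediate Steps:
a = -36 (a = -36 + 4*0 = -36 + 0 = -36)
o = -1/36 (o = 1/(-36) = -1/36 ≈ -0.027778)
G = 1/36 (G = -1*(-1/36) = 1/36 ≈ 0.027778)
J(g, M) = -5 + g (J(g, M) = g - (4 + 1) = g - 1*5 = g - 5 = -5 + g)
(-47 + J(G, 7/11))*367 = (-47 + (-5 + 1/36))*367 = (-47 - 179/36)*367 = -1871/36*367 = -686657/36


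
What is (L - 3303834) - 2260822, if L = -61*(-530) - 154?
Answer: -5532480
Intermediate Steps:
L = 32176 (L = 32330 - 154 = 32176)
(L - 3303834) - 2260822 = (32176 - 3303834) - 2260822 = -3271658 - 2260822 = -5532480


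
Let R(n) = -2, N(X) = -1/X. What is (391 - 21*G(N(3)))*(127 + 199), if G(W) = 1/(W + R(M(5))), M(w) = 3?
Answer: 130400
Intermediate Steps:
G(W) = 1/(-2 + W) (G(W) = 1/(W - 2) = 1/(-2 + W))
(391 - 21*G(N(3)))*(127 + 199) = (391 - 21/(-2 - 1/3))*(127 + 199) = (391 - 21/(-2 - 1*⅓))*326 = (391 - 21/(-2 - ⅓))*326 = (391 - 21/(-7/3))*326 = (391 - 21*(-3/7))*326 = (391 + 9)*326 = 400*326 = 130400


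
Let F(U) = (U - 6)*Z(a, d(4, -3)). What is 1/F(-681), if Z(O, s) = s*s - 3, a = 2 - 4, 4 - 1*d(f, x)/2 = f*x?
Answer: -1/701427 ≈ -1.4257e-6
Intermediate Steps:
d(f, x) = 8 - 2*f*x
a = -2
Z(O, s) = -3 + s² (Z(O, s) = s² - 3 = -3 + s²)
F(U) = -6126 + 1021*U (F(U) = (U - 6)*(-3 + (8 - 2*4*(-3))²) = (-6 + U)*(-3 + (8 + 24)²) = (-6 + U)*(-3 + 32²) = (-6 + U)*(-3 + 1024) = (-6 + U)*1021 = -6126 + 1021*U)
1/F(-681) = 1/(-6126 + 1021*(-681)) = 1/(-6126 - 695301) = 1/(-701427) = -1/701427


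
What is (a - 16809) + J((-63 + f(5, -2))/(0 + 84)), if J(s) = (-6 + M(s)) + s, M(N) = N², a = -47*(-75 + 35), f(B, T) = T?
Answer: -105382595/7056 ≈ -14935.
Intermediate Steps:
a = 1880 (a = -47*(-40) = 1880)
J(s) = -6 + s + s² (J(s) = (-6 + s²) + s = -6 + s + s²)
(a - 16809) + J((-63 + f(5, -2))/(0 + 84)) = (1880 - 16809) + (-6 + (-63 - 2)/(0 + 84) + ((-63 - 2)/(0 + 84))²) = -14929 + (-6 - 65/84 + (-65/84)²) = -14929 + (-6 - 65/84 + 4225/7056) = -14929 - 43571/7056 = -105382595/7056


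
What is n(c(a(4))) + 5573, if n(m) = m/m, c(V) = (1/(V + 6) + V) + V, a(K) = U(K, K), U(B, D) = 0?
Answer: 5574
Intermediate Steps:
a(K) = 0
c(V) = 1/(6 + V) + 2*V (c(V) = (1/(6 + V) + V) + V = (V + 1/(6 + V)) + V = 1/(6 + V) + 2*V)
n(m) = 1
n(c(a(4))) + 5573 = 1 + 5573 = 5574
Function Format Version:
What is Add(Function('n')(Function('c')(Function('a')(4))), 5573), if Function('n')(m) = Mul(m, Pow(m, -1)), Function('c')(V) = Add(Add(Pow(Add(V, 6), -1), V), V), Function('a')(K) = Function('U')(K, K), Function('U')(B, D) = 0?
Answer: 5574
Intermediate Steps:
Function('a')(K) = 0
Function('c')(V) = Add(Pow(Add(6, V), -1), Mul(2, V)) (Function('c')(V) = Add(Add(Pow(Add(6, V), -1), V), V) = Add(Add(V, Pow(Add(6, V), -1)), V) = Add(Pow(Add(6, V), -1), Mul(2, V)))
Function('n')(m) = 1
Add(Function('n')(Function('c')(Function('a')(4))), 5573) = Add(1, 5573) = 5574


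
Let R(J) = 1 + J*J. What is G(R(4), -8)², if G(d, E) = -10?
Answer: 100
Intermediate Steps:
R(J) = 1 + J²
G(R(4), -8)² = (-10)² = 100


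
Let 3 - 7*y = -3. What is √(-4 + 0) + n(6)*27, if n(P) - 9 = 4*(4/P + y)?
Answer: 2853/7 + 2*I ≈ 407.57 + 2.0*I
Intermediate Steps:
y = 6/7 (y = 3/7 - ⅐*(-3) = 3/7 + 3/7 = 6/7 ≈ 0.85714)
n(P) = 87/7 + 16/P (n(P) = 9 + 4*(4/P + 6/7) = 9 + 4*(6/7 + 4/P) = 9 + (24/7 + 16/P) = 87/7 + 16/P)
√(-4 + 0) + n(6)*27 = √(-4 + 0) + (87/7 + 16/6)*27 = √(-4) + (87/7 + 16*(⅙))*27 = 2*I + (87/7 + 8/3)*27 = 2*I + (317/21)*27 = 2*I + 2853/7 = 2853/7 + 2*I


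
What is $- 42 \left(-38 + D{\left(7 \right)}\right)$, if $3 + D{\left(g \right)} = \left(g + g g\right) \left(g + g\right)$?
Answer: $-31206$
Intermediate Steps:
$D{\left(g \right)} = -3 + 2 g \left(g + g^{2}\right)$ ($D{\left(g \right)} = -3 + \left(g + g g\right) \left(g + g\right) = -3 + \left(g + g^{2}\right) 2 g = -3 + 2 g \left(g + g^{2}\right)$)
$- 42 \left(-38 + D{\left(7 \right)}\right) = - 42 \left(-38 + \left(-3 + 2 \cdot 7^{2} + 2 \cdot 7^{3}\right)\right) = - 42 \left(-38 + \left(-3 + 2 \cdot 49 + 2 \cdot 343\right)\right) = - 42 \left(-38 + \left(-3 + 98 + 686\right)\right) = - 42 \left(-38 + 781\right) = \left(-42\right) 743 = -31206$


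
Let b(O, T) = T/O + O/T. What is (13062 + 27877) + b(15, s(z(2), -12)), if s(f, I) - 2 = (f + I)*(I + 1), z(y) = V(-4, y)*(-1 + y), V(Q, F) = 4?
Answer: 245671/6 ≈ 40945.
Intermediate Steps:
z(y) = -4 + 4*y (z(y) = 4*(-1 + y) = -4 + 4*y)
s(f, I) = 2 + (1 + I)*(I + f) (s(f, I) = 2 + (f + I)*(I + 1) = 2 + (I + f)*(1 + I) = 2 + (1 + I)*(I + f))
b(O, T) = O/T + T/O
(13062 + 27877) + b(15, s(z(2), -12)) = (13062 + 27877) + (15/(2 - 12 + (-4 + 4*2) + (-12)² - 12*(-4 + 4*2)) + (2 - 12 + (-4 + 4*2) + (-12)² - 12*(-4 + 4*2))/15) = 40939 + (15/(2 - 12 + (-4 + 8) + 144 - 12*(-4 + 8)) + (2 - 12 + (-4 + 8) + 144 - 12*(-4 + 8))*(1/15)) = 40939 + (15/(2 - 12 + 4 + 144 - 12*4) + (2 - 12 + 4 + 144 - 12*4)*(1/15)) = 40939 + (15/(2 - 12 + 4 + 144 - 48) + (2 - 12 + 4 + 144 - 48)*(1/15)) = 40939 + (15/90 + 90*(1/15)) = 40939 + (15*(1/90) + 6) = 40939 + (⅙ + 6) = 40939 + 37/6 = 245671/6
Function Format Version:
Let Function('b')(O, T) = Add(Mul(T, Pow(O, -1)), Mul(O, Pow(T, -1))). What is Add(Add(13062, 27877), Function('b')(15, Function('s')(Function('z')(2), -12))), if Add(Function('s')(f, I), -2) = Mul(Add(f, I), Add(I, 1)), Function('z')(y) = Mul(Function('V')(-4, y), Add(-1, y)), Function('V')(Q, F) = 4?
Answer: Rational(245671, 6) ≈ 40945.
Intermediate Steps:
Function('z')(y) = Add(-4, Mul(4, y)) (Function('z')(y) = Mul(4, Add(-1, y)) = Add(-4, Mul(4, y)))
Function('s')(f, I) = Add(2, Mul(Add(1, I), Add(I, f))) (Function('s')(f, I) = Add(2, Mul(Add(f, I), Add(I, 1))) = Add(2, Mul(Add(I, f), Add(1, I))) = Add(2, Mul(Add(1, I), Add(I, f))))
Function('b')(O, T) = Add(Mul(O, Pow(T, -1)), Mul(T, Pow(O, -1)))
Add(Add(13062, 27877), Function('b')(15, Function('s')(Function('z')(2), -12))) = Add(Add(13062, 27877), Add(Mul(15, Pow(Add(2, -12, Add(-4, Mul(4, 2)), Pow(-12, 2), Mul(-12, Add(-4, Mul(4, 2)))), -1)), Mul(Add(2, -12, Add(-4, Mul(4, 2)), Pow(-12, 2), Mul(-12, Add(-4, Mul(4, 2)))), Pow(15, -1)))) = Add(40939, Add(Mul(15, Pow(Add(2, -12, Add(-4, 8), 144, Mul(-12, Add(-4, 8))), -1)), Mul(Add(2, -12, Add(-4, 8), 144, Mul(-12, Add(-4, 8))), Rational(1, 15)))) = Add(40939, Add(Mul(15, Pow(Add(2, -12, 4, 144, Mul(-12, 4)), -1)), Mul(Add(2, -12, 4, 144, Mul(-12, 4)), Rational(1, 15)))) = Add(40939, Add(Mul(15, Pow(Add(2, -12, 4, 144, -48), -1)), Mul(Add(2, -12, 4, 144, -48), Rational(1, 15)))) = Add(40939, Add(Mul(15, Pow(90, -1)), Mul(90, Rational(1, 15)))) = Add(40939, Add(Mul(15, Rational(1, 90)), 6)) = Add(40939, Add(Rational(1, 6), 6)) = Add(40939, Rational(37, 6)) = Rational(245671, 6)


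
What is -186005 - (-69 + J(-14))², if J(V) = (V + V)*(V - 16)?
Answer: -780446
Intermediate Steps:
J(V) = 2*V*(-16 + V) (J(V) = (2*V)*(-16 + V) = 2*V*(-16 + V))
-186005 - (-69 + J(-14))² = -186005 - (-69 + 2*(-14)*(-16 - 14))² = -186005 - (-69 + 2*(-14)*(-30))² = -186005 - (-69 + 840)² = -186005 - 1*771² = -186005 - 1*594441 = -186005 - 594441 = -780446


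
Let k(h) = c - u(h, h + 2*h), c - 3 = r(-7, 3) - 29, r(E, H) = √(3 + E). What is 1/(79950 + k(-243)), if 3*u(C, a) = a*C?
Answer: 20875/435765629 - 2*I/435765629 ≈ 4.7904e-5 - 4.5896e-9*I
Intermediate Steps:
u(C, a) = C*a/3 (u(C, a) = (a*C)/3 = (C*a)/3 = C*a/3)
c = -26 + 2*I (c = 3 + (√(3 - 7) - 29) = 3 + (√(-4) - 29) = 3 + (2*I - 29) = 3 + (-29 + 2*I) = -26 + 2*I ≈ -26.0 + 2.0*I)
k(h) = -26 - h² + 2*I (k(h) = (-26 + 2*I) - h*(h + 2*h)/3 = (-26 + 2*I) - h*3*h/3 = (-26 + 2*I) - h² = -26 - h² + 2*I)
1/(79950 + k(-243)) = 1/(79950 + (-26 - 1*(-243)² + 2*I)) = 1/(79950 + (-26 - 1*59049 + 2*I)) = 1/(79950 + (-26 - 59049 + 2*I)) = 1/(79950 + (-59075 + 2*I)) = 1/(20875 + 2*I) = (20875 - 2*I)/435765629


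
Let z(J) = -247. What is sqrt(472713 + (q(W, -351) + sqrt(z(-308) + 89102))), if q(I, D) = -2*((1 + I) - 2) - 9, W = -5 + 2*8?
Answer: sqrt(472684 + sqrt(88855)) ≈ 687.74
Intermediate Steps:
W = 11 (W = -5 + 16 = 11)
q(I, D) = -7 - 2*I (q(I, D) = -2*(-1 + I) - 9 = (2 - 2*I) - 9 = -7 - 2*I)
sqrt(472713 + (q(W, -351) + sqrt(z(-308) + 89102))) = sqrt(472713 + ((-7 - 2*11) + sqrt(-247 + 89102))) = sqrt(472713 + ((-7 - 22) + sqrt(88855))) = sqrt(472713 + (-29 + sqrt(88855))) = sqrt(472684 + sqrt(88855))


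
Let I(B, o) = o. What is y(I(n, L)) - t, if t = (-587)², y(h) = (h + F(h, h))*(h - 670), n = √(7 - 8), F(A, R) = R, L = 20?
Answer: -370569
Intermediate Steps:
n = I (n = √(-1) = I ≈ 1.0*I)
y(h) = 2*h*(-670 + h) (y(h) = (h + h)*(h - 670) = (2*h)*(-670 + h) = 2*h*(-670 + h))
t = 344569
y(I(n, L)) - t = 2*20*(-670 + 20) - 1*344569 = 2*20*(-650) - 344569 = -26000 - 344569 = -370569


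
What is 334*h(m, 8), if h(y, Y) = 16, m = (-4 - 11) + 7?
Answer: 5344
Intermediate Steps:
m = -8 (m = -15 + 7 = -8)
334*h(m, 8) = 334*16 = 5344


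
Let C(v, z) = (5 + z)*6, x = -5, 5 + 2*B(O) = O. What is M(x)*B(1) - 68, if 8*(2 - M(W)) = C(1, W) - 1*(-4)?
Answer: -71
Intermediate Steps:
B(O) = -5/2 + O/2
C(v, z) = 30 + 6*z
M(W) = -9/4 - 3*W/4 (M(W) = 2 - ((30 + 6*W) - 1*(-4))/8 = 2 - ((30 + 6*W) + 4)/8 = 2 - (34 + 6*W)/8 = 2 + (-17/4 - 3*W/4) = -9/4 - 3*W/4)
M(x)*B(1) - 68 = (-9/4 - ¾*(-5))*(-5/2 + (½)*1) - 68 = (-9/4 + 15/4)*(-5/2 + ½) - 68 = (3/2)*(-2) - 68 = -3 - 68 = -71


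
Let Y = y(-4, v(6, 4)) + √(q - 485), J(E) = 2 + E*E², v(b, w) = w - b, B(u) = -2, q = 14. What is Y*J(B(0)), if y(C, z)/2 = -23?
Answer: 276 - 6*I*√471 ≈ 276.0 - 130.22*I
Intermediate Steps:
y(C, z) = -46 (y(C, z) = 2*(-23) = -46)
J(E) = 2 + E³
Y = -46 + I*√471 (Y = -46 + √(14 - 485) = -46 + √(-471) = -46 + I*√471 ≈ -46.0 + 21.703*I)
Y*J(B(0)) = (-46 + I*√471)*(2 + (-2)³) = (-46 + I*√471)*(2 - 8) = (-46 + I*√471)*(-6) = 276 - 6*I*√471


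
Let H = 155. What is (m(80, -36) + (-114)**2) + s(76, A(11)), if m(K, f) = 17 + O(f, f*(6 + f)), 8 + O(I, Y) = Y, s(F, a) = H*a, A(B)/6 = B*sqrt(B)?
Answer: 14085 + 10230*sqrt(11) ≈ 48014.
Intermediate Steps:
A(B) = 6*B**(3/2) (A(B) = 6*(B*sqrt(B)) = 6*B**(3/2))
s(F, a) = 155*a
O(I, Y) = -8 + Y
m(K, f) = 9 + f*(6 + f) (m(K, f) = 17 + (-8 + f*(6 + f)) = 9 + f*(6 + f))
(m(80, -36) + (-114)**2) + s(76, A(11)) = ((9 - 36*(6 - 36)) + (-114)**2) + 155*(6*11**(3/2)) = ((9 - 36*(-30)) + 12996) + 155*(6*(11*sqrt(11))) = ((9 + 1080) + 12996) + 155*(66*sqrt(11)) = (1089 + 12996) + 10230*sqrt(11) = 14085 + 10230*sqrt(11)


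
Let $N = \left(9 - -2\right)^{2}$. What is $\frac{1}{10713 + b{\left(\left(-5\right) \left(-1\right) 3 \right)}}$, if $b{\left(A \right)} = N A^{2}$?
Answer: $\frac{1}{37938} \approx 2.6359 \cdot 10^{-5}$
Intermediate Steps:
$N = 121$ ($N = \left(9 + 2\right)^{2} = 11^{2} = 121$)
$b{\left(A \right)} = 121 A^{2}$
$\frac{1}{10713 + b{\left(\left(-5\right) \left(-1\right) 3 \right)}} = \frac{1}{10713 + 121 \left(\left(-5\right) \left(-1\right) 3\right)^{2}} = \frac{1}{10713 + 121 \left(5 \cdot 3\right)^{2}} = \frac{1}{10713 + 121 \cdot 15^{2}} = \frac{1}{10713 + 121 \cdot 225} = \frac{1}{10713 + 27225} = \frac{1}{37938}$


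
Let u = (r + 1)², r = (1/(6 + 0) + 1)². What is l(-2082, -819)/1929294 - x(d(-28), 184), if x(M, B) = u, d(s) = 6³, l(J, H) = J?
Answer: -774547079/138909168 ≈ -5.5759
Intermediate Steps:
r = 49/36 (r = (1/6 + 1)² = (⅙ + 1)² = (7/6)² = 49/36 ≈ 1.3611)
d(s) = 216
u = 7225/1296 (u = (49/36 + 1)² = (85/36)² = 7225/1296 ≈ 5.5748)
x(M, B) = 7225/1296
l(-2082, -819)/1929294 - x(d(-28), 184) = -2082/1929294 - 1*7225/1296 = -2082*1/1929294 - 7225/1296 = -347/321549 - 7225/1296 = -774547079/138909168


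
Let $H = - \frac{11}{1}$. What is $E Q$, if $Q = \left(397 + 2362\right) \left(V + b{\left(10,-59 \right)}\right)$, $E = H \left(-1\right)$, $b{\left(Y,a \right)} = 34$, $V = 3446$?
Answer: $105614520$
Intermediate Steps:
$H = -11$ ($H = \left(-11\right) 1 = -11$)
$E = 11$ ($E = \left(-11\right) \left(-1\right) = 11$)
$Q = 9601320$ ($Q = \left(397 + 2362\right) \left(3446 + 34\right) = 2759 \cdot 3480 = 9601320$)
$E Q = 11 \cdot 9601320 = 105614520$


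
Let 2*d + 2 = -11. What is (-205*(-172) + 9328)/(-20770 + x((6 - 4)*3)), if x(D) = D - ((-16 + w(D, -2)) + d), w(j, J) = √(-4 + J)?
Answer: -3699288008/1720839313 + 178352*I*√6/1720839313 ≈ -2.1497 + 0.00025387*I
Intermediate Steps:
d = -13/2 (d = -1 + (½)*(-11) = -1 - 11/2 = -13/2 ≈ -6.5000)
x(D) = 45/2 + D - I*√6 (x(D) = D - ((-16 + √(-4 - 2)) - 13/2) = D - ((-16 + √(-6)) - 13/2) = D - ((-16 + I*√6) - 13/2) = D - (-45/2 + I*√6) = D + (45/2 - I*√6) = 45/2 + D - I*√6)
(-205*(-172) + 9328)/(-20770 + x((6 - 4)*3)) = (-205*(-172) + 9328)/(-20770 + (45/2 + (6 - 4)*3 - I*√6)) = (35260 + 9328)/(-20770 + (45/2 + 2*3 - I*√6)) = 44588/(-20770 + (45/2 + 6 - I*√6)) = 44588/(-20770 + (57/2 - I*√6)) = 44588/(-41483/2 - I*√6)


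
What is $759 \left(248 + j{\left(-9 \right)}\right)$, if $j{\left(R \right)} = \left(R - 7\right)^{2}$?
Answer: $382536$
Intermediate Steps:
$j{\left(R \right)} = \left(-7 + R\right)^{2}$ ($j{\left(R \right)} = \left(R - 7\right)^{2} = \left(-7 + R\right)^{2}$)
$759 \left(248 + j{\left(-9 \right)}\right) = 759 \left(248 + \left(-7 - 9\right)^{2}\right) = 759 \left(248 + \left(-16\right)^{2}\right) = 759 \left(248 + 256\right) = 759 \cdot 504 = 382536$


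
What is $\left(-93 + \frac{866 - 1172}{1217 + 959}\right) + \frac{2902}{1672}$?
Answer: $- \frac{1222633}{13376} \approx -91.405$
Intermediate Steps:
$\left(-93 + \frac{866 - 1172}{1217 + 959}\right) + \frac{2902}{1672} = \left(-93 - \frac{306}{2176}\right) + 2902 \cdot \frac{1}{1672} = \left(-93 - \frac{9}{64}\right) + \frac{1451}{836} = - \frac{5961}{64} + \frac{1451}{836} = - \frac{1222633}{13376}$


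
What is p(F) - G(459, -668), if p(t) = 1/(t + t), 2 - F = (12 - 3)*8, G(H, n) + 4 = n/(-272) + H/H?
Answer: 639/1190 ≈ 0.53697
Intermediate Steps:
G(H, n) = -3 - n/272 (G(H, n) = -4 + (n/(-272) + H/H) = -4 + (n*(-1/272) + 1) = -4 + (-n/272 + 1) = -4 + (1 - n/272) = -3 - n/272)
F = -70 (F = 2 - (12 - 3)*8 = 2 - 9*8 = 2 - 1*72 = 2 - 72 = -70)
p(t) = 1/(2*t)
p(F) - G(459, -668) = (1/2)/(-70) - (-3 - 1/272*(-668)) = (1/2)*(-1/70) - (-3 + 167/68) = -1/140 - 1*(-37/68) = -1/140 + 37/68 = 639/1190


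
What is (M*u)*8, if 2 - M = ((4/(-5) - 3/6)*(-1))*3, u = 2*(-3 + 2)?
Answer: 152/5 ≈ 30.400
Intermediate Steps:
u = -2 (u = 2*(-1) = -2)
M = -19/10 (M = 2 - (4/(-5) - 3/6)*(-1)*3 = 2 - (4*(-⅕) - 3*⅙)*(-1)*3 = 2 - (-⅘ - ½)*(-1)*3 = 2 - (-13/10*(-1))*3 = 2 - 13*3/10 = 2 - 1*39/10 = 2 - 39/10 = -19/10 ≈ -1.9000)
(M*u)*8 = -19/10*(-2)*8 = (19/5)*8 = 152/5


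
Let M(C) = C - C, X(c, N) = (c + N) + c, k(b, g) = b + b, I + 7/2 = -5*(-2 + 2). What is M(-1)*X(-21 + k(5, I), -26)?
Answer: 0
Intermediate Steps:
I = -7/2 (I = -7/2 - 5*(-2 + 2) = -7/2 - 5*0 = -7/2 + 0 = -7/2 ≈ -3.5000)
k(b, g) = 2*b
X(c, N) = N + 2*c (X(c, N) = (N + c) + c = N + 2*c)
M(C) = 0
M(-1)*X(-21 + k(5, I), -26) = 0*(-26 + 2*(-21 + 2*5)) = 0*(-26 + 2*(-21 + 10)) = 0*(-26 + 2*(-11)) = 0*(-26 - 22) = 0*(-48) = 0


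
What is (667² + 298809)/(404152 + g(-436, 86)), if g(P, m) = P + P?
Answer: 371849/201640 ≈ 1.8441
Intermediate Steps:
g(P, m) = 2*P
(667² + 298809)/(404152 + g(-436, 86)) = (667² + 298809)/(404152 + 2*(-436)) = (444889 + 298809)/(404152 - 872) = 743698/403280 = 743698*(1/403280) = 371849/201640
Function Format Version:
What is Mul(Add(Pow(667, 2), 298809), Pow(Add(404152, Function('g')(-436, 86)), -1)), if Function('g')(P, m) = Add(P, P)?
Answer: Rational(371849, 201640) ≈ 1.8441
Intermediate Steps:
Function('g')(P, m) = Mul(2, P)
Mul(Add(Pow(667, 2), 298809), Pow(Add(404152, Function('g')(-436, 86)), -1)) = Mul(Add(Pow(667, 2), 298809), Pow(Add(404152, Mul(2, -436)), -1)) = Mul(Add(444889, 298809), Pow(Add(404152, -872), -1)) = Mul(743698, Pow(403280, -1)) = Mul(743698, Rational(1, 403280)) = Rational(371849, 201640)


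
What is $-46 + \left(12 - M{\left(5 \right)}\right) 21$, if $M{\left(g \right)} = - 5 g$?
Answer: $731$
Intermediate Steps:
$-46 + \left(12 - M{\left(5 \right)}\right) 21 = -46 + \left(12 - \left(-5\right) 5\right) 21 = -46 + \left(12 - -25\right) 21 = -46 + \left(12 + 25\right) 21 = -46 + 37 \cdot 21 = -46 + 777 = 731$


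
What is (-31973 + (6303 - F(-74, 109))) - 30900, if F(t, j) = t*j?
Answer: -48504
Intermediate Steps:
F(t, j) = j*t
(-31973 + (6303 - F(-74, 109))) - 30900 = (-31973 + (6303 - 109*(-74))) - 30900 = (-31973 + (6303 - 1*(-8066))) - 30900 = (-31973 + (6303 + 8066)) - 30900 = (-31973 + 14369) - 30900 = -17604 - 30900 = -48504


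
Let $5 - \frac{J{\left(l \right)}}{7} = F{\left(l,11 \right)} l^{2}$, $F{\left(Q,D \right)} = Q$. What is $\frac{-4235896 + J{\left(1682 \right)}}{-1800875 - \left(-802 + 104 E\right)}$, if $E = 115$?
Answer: $\frac{33314341837}{1812033} \approx 18385.0$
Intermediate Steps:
$J{\left(l \right)} = 35 - 7 l^{3}$ ($J{\left(l \right)} = 35 - 7 l l^{2} = 35 - 7 l^{3}$)
$\frac{-4235896 + J{\left(1682 \right)}}{-1800875 - \left(-802 + 104 E\right)} = \frac{-4235896 + \left(35 - 7 \cdot 1682^{3}\right)}{-1800875 + \left(\left(-104\right) 115 + 802\right)} = \frac{-4235896 + \left(35 - 33310105976\right)}{-1800875 + \left(-11960 + 802\right)} = \frac{-4235896 + \left(35 - 33310105976\right)}{-1800875 - 11158} = \frac{-4235896 - 33310105941}{-1812033} = \left(-33314341837\right) \left(- \frac{1}{1812033}\right) = \frac{33314341837}{1812033}$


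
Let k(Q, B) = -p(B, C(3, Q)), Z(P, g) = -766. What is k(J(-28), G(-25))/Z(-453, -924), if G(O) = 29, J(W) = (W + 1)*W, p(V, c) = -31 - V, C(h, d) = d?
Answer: -30/383 ≈ -0.078329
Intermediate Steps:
J(W) = W*(1 + W) (J(W) = (1 + W)*W = W*(1 + W))
k(Q, B) = 31 + B (k(Q, B) = -(-31 - B) = 31 + B)
k(J(-28), G(-25))/Z(-453, -924) = (31 + 29)/(-766) = 60*(-1/766) = -30/383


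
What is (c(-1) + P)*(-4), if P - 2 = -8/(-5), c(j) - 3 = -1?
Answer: -112/5 ≈ -22.400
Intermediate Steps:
c(j) = 2 (c(j) = 3 - 1 = 2)
P = 18/5 (P = 2 - 8/(-5) = 2 - 8*(-1/5) = 2 + 8/5 = 18/5 ≈ 3.6000)
(c(-1) + P)*(-4) = (2 + 18/5)*(-4) = (28/5)*(-4) = -112/5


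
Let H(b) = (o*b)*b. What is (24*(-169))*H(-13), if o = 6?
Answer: -4112784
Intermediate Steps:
H(b) = 6*b**2 (H(b) = (6*b)*b = 6*b**2)
(24*(-169))*H(-13) = (24*(-169))*(6*(-13)**2) = -24336*169 = -4056*1014 = -4112784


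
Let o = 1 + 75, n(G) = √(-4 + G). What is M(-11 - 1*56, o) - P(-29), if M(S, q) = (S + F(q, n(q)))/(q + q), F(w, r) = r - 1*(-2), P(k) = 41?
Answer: -6297/152 + 3*√2/76 ≈ -41.372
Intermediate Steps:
o = 76
F(w, r) = 2 + r (F(w, r) = r + 2 = 2 + r)
M(S, q) = (2 + S + √(-4 + q))/(2*q) (M(S, q) = (S + (2 + √(-4 + q)))/(q + q) = (2 + S + √(-4 + q))/((2*q)) = (2 + S + √(-4 + q))*(1/(2*q)) = (2 + S + √(-4 + q))/(2*q))
M(-11 - 1*56, o) - P(-29) = (½)*(2 + (-11 - 1*56) + √(-4 + 76))/76 - 1*41 = (½)*(1/76)*(2 + (-11 - 56) + √72) - 41 = (½)*(1/76)*(2 - 67 + 6*√2) - 41 = (½)*(1/76)*(-65 + 6*√2) - 41 = (-65/152 + 3*√2/76) - 41 = -6297/152 + 3*√2/76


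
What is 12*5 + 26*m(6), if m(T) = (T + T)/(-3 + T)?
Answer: 164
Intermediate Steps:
m(T) = 2*T/(-3 + T) (m(T) = (2*T)/(-3 + T) = 2*T/(-3 + T))
12*5 + 26*m(6) = 12*5 + 26*(2*6/(-3 + 6)) = 60 + 26*(2*6/3) = 60 + 26*(2*6*(1/3)) = 60 + 26*4 = 60 + 104 = 164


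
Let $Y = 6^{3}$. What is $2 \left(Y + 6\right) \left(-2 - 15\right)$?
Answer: $-7548$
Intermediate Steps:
$Y = 216$
$2 \left(Y + 6\right) \left(-2 - 15\right) = 2 \left(216 + 6\right) \left(-2 - 15\right) = 2 \cdot 222 \left(-17\right) = 444 \left(-17\right) = -7548$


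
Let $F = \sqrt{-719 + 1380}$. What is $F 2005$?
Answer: $2005 \sqrt{661} \approx 51548.0$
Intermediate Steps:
$F = \sqrt{661} \approx 25.71$
$F 2005 = \sqrt{661} \cdot 2005 = 2005 \sqrt{661}$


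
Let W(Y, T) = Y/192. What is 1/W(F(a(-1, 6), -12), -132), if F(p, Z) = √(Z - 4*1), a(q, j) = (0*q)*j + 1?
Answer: -48*I ≈ -48.0*I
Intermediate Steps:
a(q, j) = 1 (a(q, j) = 0*j + 1 = 0 + 1 = 1)
F(p, Z) = √(-4 + Z) (F(p, Z) = √(Z - 4) = √(-4 + Z))
W(Y, T) = Y/192 (W(Y, T) = Y*(1/192) = Y/192)
1/W(F(a(-1, 6), -12), -132) = 1/(√(-4 - 12)/192) = 1/(√(-16)/192) = 1/((4*I)/192) = 1/(I/48) = -48*I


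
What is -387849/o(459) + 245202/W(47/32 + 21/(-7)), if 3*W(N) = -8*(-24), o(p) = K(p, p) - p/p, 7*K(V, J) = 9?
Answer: -43316487/32 ≈ -1.3536e+6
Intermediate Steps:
K(V, J) = 9/7 (K(V, J) = (1/7)*9 = 9/7)
o(p) = 2/7 (o(p) = 9/7 - p/p = 9/7 - 1*1 = 9/7 - 1 = 2/7)
W(N) = 64 (W(N) = (-8*(-24))/3 = (1/3)*192 = 64)
-387849/o(459) + 245202/W(47/32 + 21/(-7)) = -387849/2/7 + 245202/64 = -387849*7/2 + 245202*(1/64) = -2714943/2 + 122601/32 = -43316487/32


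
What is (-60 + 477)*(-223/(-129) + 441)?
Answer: 7938568/43 ≈ 1.8462e+5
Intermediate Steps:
(-60 + 477)*(-223/(-129) + 441) = 417*(-223*(-1/129) + 441) = 417*(223/129 + 441) = 417*(57112/129) = 7938568/43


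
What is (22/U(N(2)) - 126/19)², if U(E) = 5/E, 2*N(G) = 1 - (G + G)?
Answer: 1580049/9025 ≈ 175.07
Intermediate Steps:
N(G) = ½ - G (N(G) = (1 - (G + G))/2 = (1 - 2*G)/2 = ½ - G)
(22/U(N(2)) - 126/19)² = (22/((5/(½ - 1*2))) - 126/19)² = (22/((5/(½ - 2))) - 126*1/19)² = (22/((5/(-3/2))) - 126/19)² = (22/((5*(-⅔))) - 126/19)² = (22/(-10/3) - 126/19)² = (22*(-3/10) - 126/19)² = (-33/5 - 126/19)² = (-1257/95)² = 1580049/9025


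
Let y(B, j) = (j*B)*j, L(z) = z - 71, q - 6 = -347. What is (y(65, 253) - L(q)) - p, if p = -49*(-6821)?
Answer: 3826768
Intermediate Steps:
q = -341 (q = 6 - 347 = -341)
L(z) = -71 + z
p = 334229
y(B, j) = B*j² (y(B, j) = (B*j)*j = B*j²)
(y(65, 253) - L(q)) - p = (65*253² - (-71 - 341)) - 1*334229 = (65*64009 - 1*(-412)) - 334229 = (4160585 + 412) - 334229 = 4160997 - 334229 = 3826768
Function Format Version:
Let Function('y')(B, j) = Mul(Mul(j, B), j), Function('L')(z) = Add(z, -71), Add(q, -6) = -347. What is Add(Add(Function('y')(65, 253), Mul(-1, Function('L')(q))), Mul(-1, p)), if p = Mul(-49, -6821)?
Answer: 3826768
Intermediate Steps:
q = -341 (q = Add(6, -347) = -341)
Function('L')(z) = Add(-71, z)
p = 334229
Function('y')(B, j) = Mul(B, Pow(j, 2)) (Function('y')(B, j) = Mul(Mul(B, j), j) = Mul(B, Pow(j, 2)))
Add(Add(Function('y')(65, 253), Mul(-1, Function('L')(q))), Mul(-1, p)) = Add(Add(Mul(65, Pow(253, 2)), Mul(-1, Add(-71, -341))), Mul(-1, 334229)) = Add(Add(Mul(65, 64009), Mul(-1, -412)), -334229) = Add(Add(4160585, 412), -334229) = Add(4160997, -334229) = 3826768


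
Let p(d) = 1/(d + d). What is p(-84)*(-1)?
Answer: 1/168 ≈ 0.0059524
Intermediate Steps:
p(d) = 1/(2*d)
p(-84)*(-1) = ((1/2)/(-84))*(-1) = ((1/2)*(-1/84))*(-1) = -1/168*(-1) = 1/168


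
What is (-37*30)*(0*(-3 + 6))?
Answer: 0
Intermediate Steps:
(-37*30)*(0*(-3 + 6)) = -0*3 = -1110*0 = 0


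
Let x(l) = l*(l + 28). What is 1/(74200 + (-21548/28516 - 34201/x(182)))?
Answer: 272470380/20216852485931 ≈ 1.3477e-5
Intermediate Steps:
x(l) = l*(28 + l)
1/(74200 + (-21548/28516 - 34201/x(182))) = 1/(74200 + (-21548/28516 - 34201*1/(182*(28 + 182)))) = 1/(74200 + (-21548*1/28516 - 34201/(182*210))) = 1/(74200 + (-5387/7129 - 34201/38220)) = 1/(74200 - 449710069/272470380) = 1/(20216852485931/272470380) = 272470380/20216852485931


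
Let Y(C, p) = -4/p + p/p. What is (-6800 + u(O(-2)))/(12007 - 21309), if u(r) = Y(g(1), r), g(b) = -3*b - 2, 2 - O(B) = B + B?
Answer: 20399/27906 ≈ 0.73099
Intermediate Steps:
O(B) = 2 - 2*B (O(B) = 2 - (B + B) = 2 - 2*B)
g(b) = -2 - 3*b
Y(C, p) = 1 - 4/p (Y(C, p) = -4/p + 1 = 1 - 4/p)
u(r) = (-4 + r)/r
(-6800 + u(O(-2)))/(12007 - 21309) = (-6800 + (-4 + (2 - 2*(-2)))/(2 - 2*(-2)))/(12007 - 21309) = (-6800 + (-4 + (2 + 4))/(2 + 4))/(-9302) = (-6800 + (-4 + 6)/6)*(-1/9302) = (-6800 + (⅙)*2)*(-1/9302) = (-6800 + ⅓)*(-1/9302) = -20399/3*(-1/9302) = 20399/27906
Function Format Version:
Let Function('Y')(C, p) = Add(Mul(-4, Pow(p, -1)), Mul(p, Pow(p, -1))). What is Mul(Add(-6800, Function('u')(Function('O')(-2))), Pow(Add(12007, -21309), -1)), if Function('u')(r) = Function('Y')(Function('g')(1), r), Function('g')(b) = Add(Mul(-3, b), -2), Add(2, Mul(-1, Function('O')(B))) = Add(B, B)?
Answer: Rational(20399, 27906) ≈ 0.73099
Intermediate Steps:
Function('O')(B) = Add(2, Mul(-2, B)) (Function('O')(B) = Add(2, Mul(-1, Add(B, B))) = Add(2, Mul(-1, Mul(2, B))) = Add(2, Mul(-2, B)))
Function('g')(b) = Add(-2, Mul(-3, b))
Function('Y')(C, p) = Add(1, Mul(-4, Pow(p, -1))) (Function('Y')(C, p) = Add(Mul(-4, Pow(p, -1)), 1) = Add(1, Mul(-4, Pow(p, -1))))
Function('u')(r) = Mul(Pow(r, -1), Add(-4, r))
Mul(Add(-6800, Function('u')(Function('O')(-2))), Pow(Add(12007, -21309), -1)) = Mul(Add(-6800, Mul(Pow(Add(2, Mul(-2, -2)), -1), Add(-4, Add(2, Mul(-2, -2))))), Pow(Add(12007, -21309), -1)) = Mul(Add(-6800, Mul(Pow(Add(2, 4), -1), Add(-4, Add(2, 4)))), Pow(-9302, -1)) = Mul(Add(-6800, Mul(Pow(6, -1), Add(-4, 6))), Rational(-1, 9302)) = Mul(Add(-6800, Mul(Rational(1, 6), 2)), Rational(-1, 9302)) = Mul(Add(-6800, Rational(1, 3)), Rational(-1, 9302)) = Mul(Rational(-20399, 3), Rational(-1, 9302)) = Rational(20399, 27906)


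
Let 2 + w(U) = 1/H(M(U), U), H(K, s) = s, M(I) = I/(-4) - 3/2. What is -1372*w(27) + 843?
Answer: 95477/27 ≈ 3536.2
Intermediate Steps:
M(I) = -3/2 - I/4 (M(I) = I*(-¼) - 3*½ = -I/4 - 3/2 = -3/2 - I/4)
w(U) = -2 + 1/U
-1372*w(27) + 843 = -1372*(-2 + 1/27) + 843 = -1372*(-53/27) + 843 = 72716/27 + 843 = 95477/27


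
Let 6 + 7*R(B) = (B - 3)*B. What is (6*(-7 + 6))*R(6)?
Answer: -72/7 ≈ -10.286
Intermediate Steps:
R(B) = -6/7 + B*(-3 + B)/7 (R(B) = -6/7 + ((B - 3)*B)/7 = -6/7 + ((-3 + B)*B)/7 = -6/7 + (B*(-3 + B))/7 = -6/7 + B*(-3 + B)/7)
(6*(-7 + 6))*R(6) = (6*(-7 + 6))*(-6/7 - 3/7*6 + (⅐)*6²) = (6*(-1))*(-6/7 - 18/7 + (⅐)*36) = -6*(-6/7 - 18/7 + 36/7) = -6*12/7 = -72/7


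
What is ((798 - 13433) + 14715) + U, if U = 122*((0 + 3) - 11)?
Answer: 1104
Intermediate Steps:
U = -976 (U = 122*(3 - 11) = 122*(-8) = -976)
((798 - 13433) + 14715) + U = ((798 - 13433) + 14715) - 976 = (-12635 + 14715) - 976 = 2080 - 976 = 1104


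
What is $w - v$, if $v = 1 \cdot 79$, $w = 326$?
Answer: $247$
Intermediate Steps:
$v = 79$
$w - v = 326 - 79 = 247$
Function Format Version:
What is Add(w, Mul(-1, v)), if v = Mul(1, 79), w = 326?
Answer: 247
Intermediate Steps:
v = 79
Add(w, Mul(-1, v)) = Add(326, Mul(-1, 79)) = Add(326, -79) = 247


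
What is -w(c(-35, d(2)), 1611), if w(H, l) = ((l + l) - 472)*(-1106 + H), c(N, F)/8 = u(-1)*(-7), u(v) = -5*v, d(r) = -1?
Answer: 3811500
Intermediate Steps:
c(N, F) = -280 (c(N, F) = 8*(-5*(-1)*(-7)) = 8*(5*(-7)) = 8*(-35) = -280)
w(H, l) = (-1106 + H)*(-472 + 2*l) (w(H, l) = (2*l - 472)*(-1106 + H) = (-472 + 2*l)*(-1106 + H) = (-1106 + H)*(-472 + 2*l))
-w(c(-35, d(2)), 1611) = -(522032 - 2212*1611 - 472*(-280) + 2*(-280)*1611) = -(522032 - 3563532 + 132160 - 902160) = -1*(-3811500) = 3811500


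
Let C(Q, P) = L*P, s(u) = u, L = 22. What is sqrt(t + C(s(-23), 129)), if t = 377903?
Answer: sqrt(380741) ≈ 617.04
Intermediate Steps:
C(Q, P) = 22*P
sqrt(t + C(s(-23), 129)) = sqrt(377903 + 22*129) = sqrt(377903 + 2838) = sqrt(380741)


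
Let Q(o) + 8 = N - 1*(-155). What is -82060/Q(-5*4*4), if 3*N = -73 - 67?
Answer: -246180/301 ≈ -817.87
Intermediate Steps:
N = -140/3 (N = (-73 - 67)/3 = (⅓)*(-140) = -140/3 ≈ -46.667)
Q(o) = 301/3 (Q(o) = -8 + (-140/3 - 1*(-155)) = -8 + (-140/3 + 155) = -8 + 325/3 = 301/3)
-82060/Q(-5*4*4) = -82060/301/3 = -82060*3/301 = -246180/301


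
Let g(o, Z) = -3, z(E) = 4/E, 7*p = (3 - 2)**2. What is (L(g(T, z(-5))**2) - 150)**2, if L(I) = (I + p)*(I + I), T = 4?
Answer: 10404/49 ≈ 212.33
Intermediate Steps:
p = 1/7 (p = (3 - 2)**2/7 = (1/7)*1**2 = (1/7)*1 = 1/7 ≈ 0.14286)
L(I) = 2*I*(1/7 + I) (L(I) = (I + 1/7)*(I + I) = (1/7 + I)*(2*I) = 2*I*(1/7 + I))
(L(g(T, z(-5))**2) - 150)**2 = ((2/7)*(-3)**2*(1 + 7*(-3)**2) - 150)**2 = ((2/7)*9*(1 + 7*9) - 150)**2 = ((2/7)*9*(1 + 63) - 150)**2 = ((2/7)*9*64 - 150)**2 = (1152/7 - 150)**2 = (102/7)**2 = 10404/49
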